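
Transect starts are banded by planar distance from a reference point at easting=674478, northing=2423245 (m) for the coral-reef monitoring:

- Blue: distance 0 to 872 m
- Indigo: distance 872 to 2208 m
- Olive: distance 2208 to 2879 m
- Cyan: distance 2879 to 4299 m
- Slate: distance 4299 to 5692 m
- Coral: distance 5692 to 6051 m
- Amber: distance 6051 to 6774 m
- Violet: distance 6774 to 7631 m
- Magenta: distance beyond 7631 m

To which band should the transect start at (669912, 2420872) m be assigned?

Slate

Distance = √((669912−674478)² + (2420872−2423245)²) = √(20848356.000 + 5631129.000) = 5145.822 m.
4299 ≤ 5145.822 < 5692 → Slate.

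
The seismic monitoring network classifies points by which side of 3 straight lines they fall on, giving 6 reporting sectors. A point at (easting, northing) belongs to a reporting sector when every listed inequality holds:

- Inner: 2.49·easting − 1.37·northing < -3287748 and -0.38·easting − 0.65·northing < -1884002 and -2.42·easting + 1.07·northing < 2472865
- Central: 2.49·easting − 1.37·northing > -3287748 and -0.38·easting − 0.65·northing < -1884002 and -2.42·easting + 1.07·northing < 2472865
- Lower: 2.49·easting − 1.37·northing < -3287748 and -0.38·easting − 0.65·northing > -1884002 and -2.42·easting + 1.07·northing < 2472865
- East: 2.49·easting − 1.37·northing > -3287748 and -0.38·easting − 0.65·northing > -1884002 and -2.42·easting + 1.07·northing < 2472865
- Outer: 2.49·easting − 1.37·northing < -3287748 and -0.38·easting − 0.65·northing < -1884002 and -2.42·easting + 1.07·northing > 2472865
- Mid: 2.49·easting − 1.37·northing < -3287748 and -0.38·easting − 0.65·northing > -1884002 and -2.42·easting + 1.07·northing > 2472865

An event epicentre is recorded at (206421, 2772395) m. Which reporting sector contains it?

East

2.49·206421 − 1.37·2772395 = -3284192.860, which is > -3287748
-0.38·206421 − 0.65·2772395 = -1880496.730, which is > -1884002
-2.42·206421 + 1.07·2772395 = 2466923.830, which is < 2472865
This sign pattern matches East.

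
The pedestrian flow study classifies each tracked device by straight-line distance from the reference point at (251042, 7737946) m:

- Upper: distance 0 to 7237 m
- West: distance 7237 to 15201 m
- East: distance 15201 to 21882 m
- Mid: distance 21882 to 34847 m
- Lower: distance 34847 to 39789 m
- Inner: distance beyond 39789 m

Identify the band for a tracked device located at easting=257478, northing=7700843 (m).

Distance = √((257478−251042)² + (7700843−7737946)²) = √(41422096.000 + 1376632609.000) = 37657.067 m.
34847 ≤ 37657.067 < 39789 → Lower.

Lower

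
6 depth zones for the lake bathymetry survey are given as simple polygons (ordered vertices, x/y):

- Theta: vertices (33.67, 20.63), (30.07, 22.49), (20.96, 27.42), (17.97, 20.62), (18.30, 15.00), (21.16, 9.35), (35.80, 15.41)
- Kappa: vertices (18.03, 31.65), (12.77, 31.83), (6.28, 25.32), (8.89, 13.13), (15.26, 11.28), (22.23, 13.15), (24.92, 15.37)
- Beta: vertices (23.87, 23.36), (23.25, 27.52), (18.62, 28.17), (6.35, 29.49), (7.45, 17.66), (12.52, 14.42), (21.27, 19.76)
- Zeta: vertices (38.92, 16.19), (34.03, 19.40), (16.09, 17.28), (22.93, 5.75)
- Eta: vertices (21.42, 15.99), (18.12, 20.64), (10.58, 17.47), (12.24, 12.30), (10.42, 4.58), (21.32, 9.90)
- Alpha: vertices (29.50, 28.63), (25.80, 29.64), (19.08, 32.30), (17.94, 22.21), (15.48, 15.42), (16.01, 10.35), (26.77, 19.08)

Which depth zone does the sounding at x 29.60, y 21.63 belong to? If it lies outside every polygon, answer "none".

Cast a ray rightward from (29.60, 21.63). For each polygon, the edges (by vertex number in listed order) whose endpoints lie on opposite sides of y = 21.63, where each meets that height, and whether that is right or left of the point:
Theta: 1–2 at x≈31.735 (right), 3–4 at x≈18.414 (left) → 1 crossing.
Kappa: 3–4 at x≈7.070 (left), 7–1 at x≈22.271 (left) → 0 crossings.
Beta: 4–5 at x≈7.081 (left), 7–1 at x≈22.621 (left) → 0 crossings.
Zeta: no edge straddles that height → 0 crossings.
Eta: no edge straddles that height → 0 crossings.
Alpha: 4–5 at x≈17.730 (left), 7–1 at x≈27.499 (left) → 0 crossings.
Only Theta has an odd count, so the point is inside Theta.

Theta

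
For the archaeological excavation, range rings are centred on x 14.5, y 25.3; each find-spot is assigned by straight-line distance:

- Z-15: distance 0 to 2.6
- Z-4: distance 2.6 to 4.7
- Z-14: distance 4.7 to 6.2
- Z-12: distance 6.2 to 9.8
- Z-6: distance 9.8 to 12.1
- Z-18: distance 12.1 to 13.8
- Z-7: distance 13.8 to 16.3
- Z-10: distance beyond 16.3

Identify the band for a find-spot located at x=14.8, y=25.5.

Distance = √((14.8−14.5)² + (25.5−25.3)²) = √(0.090 + 0.040) = 0.361.
0 ≤ 0.361 < 2.6 → Z-15.

Z-15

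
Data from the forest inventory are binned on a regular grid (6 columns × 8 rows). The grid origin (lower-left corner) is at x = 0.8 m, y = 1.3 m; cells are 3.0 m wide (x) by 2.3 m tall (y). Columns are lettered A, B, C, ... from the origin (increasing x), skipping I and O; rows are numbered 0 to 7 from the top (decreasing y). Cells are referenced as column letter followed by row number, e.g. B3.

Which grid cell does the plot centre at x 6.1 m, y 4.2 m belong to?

B6

Column index: ⌊(6.1 − 0.8) / 3.0⌋ = ⌊1.767⌋ = 1 → column B
Row offset from origin: ⌊(4.2 − 1.3) / 2.3⌋ = ⌊1.261⌋ = 1 → row 6 (counted from top)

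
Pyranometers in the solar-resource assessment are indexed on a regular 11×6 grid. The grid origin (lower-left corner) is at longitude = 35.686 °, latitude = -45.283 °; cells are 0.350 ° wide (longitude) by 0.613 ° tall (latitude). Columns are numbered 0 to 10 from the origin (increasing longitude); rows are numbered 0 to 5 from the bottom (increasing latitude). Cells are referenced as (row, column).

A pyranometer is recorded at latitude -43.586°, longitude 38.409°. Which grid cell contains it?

Column index: ⌊(38.409 − 35.686) / 0.350⌋ = ⌊7.780⌋ = 7
Row offset from origin: ⌊(-43.586 − -45.283) / 0.613⌋ = ⌊2.768⌋ = 2 → row 2

(2, 7)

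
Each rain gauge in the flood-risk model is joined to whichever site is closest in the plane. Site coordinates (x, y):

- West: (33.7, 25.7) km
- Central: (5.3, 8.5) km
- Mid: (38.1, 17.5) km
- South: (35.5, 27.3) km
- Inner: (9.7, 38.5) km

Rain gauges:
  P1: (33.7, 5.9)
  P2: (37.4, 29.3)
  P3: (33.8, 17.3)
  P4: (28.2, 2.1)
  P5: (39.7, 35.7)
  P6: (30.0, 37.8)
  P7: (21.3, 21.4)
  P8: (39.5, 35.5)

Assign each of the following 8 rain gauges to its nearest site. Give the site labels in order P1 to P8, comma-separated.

Mid, South, Mid, Mid, South, South, West, South

P1 → Mid (d²=153.92)
P2 → South (d²=7.61)
P3 → Mid (d²=18.53)
P4 → Mid (d²=335.17)
P5 → South (d²=88.20)
P6 → South (d²=140.50)
P7 → West (d²=172.25)
P8 → South (d²=83.24)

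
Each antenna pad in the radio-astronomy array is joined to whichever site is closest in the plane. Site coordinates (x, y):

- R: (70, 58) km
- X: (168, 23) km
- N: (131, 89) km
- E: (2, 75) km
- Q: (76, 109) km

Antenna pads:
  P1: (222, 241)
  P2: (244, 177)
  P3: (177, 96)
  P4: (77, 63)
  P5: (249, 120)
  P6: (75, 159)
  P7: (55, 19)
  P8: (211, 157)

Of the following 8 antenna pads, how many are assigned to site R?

P1 → N
P2 → N
P3 → N
P4 → R
P5 → N
P6 → Q
P7 → R
P8 → N
2 of the 8 go to R.

2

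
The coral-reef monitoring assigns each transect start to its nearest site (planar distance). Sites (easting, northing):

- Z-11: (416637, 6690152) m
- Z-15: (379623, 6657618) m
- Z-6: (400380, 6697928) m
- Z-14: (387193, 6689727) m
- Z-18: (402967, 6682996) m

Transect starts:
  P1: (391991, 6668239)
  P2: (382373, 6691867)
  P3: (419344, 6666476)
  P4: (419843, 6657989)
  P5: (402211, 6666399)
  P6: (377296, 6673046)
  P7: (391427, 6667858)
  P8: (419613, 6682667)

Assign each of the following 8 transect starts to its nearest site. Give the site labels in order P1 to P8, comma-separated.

Z-15, Z-14, Z-18, Z-18, Z-18, Z-15, Z-15, Z-11

P1 → Z-15 (d²=265773065.00)
P2 → Z-14 (d²=27812000.00)
P3 → Z-18 (d²=541116529.00)
P4 → Z-18 (d²=910149425.00)
P5 → Z-18 (d²=276031945.00)
P6 → Z-15 (d²=243438113.00)
P7 → Z-15 (d²=244192016.00)
P8 → Z-11 (d²=64881801.00)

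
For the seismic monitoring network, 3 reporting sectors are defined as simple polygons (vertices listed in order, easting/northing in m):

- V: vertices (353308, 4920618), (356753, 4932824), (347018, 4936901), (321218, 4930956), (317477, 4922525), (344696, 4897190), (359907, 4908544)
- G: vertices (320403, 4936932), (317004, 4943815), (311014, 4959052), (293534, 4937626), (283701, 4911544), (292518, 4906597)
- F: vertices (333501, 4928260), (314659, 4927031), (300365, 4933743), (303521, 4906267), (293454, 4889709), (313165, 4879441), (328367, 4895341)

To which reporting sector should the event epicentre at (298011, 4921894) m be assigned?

Cast a ray rightward from (298011, 4921894). For each polygon, the edges (by vertex number in listed order) whose endpoints lie on opposite sides of northing = 4921894, where each meets that height, and whether that is right or left of the point:
V: 1–2 at easting≈353668.1 (right), 5–6 at easting≈318154.9 (right) → 2 crossings.
G: 4–5 at easting≈287603.0 (left), 6–1 at easting≈306579.5 (right) → 1 crossing.
F: 3–4 at easting≈301726.0 (right), 7–1 at easting≈332508.2 (right) → 2 crossings.
Only G has an odd count, so the point is inside G.

G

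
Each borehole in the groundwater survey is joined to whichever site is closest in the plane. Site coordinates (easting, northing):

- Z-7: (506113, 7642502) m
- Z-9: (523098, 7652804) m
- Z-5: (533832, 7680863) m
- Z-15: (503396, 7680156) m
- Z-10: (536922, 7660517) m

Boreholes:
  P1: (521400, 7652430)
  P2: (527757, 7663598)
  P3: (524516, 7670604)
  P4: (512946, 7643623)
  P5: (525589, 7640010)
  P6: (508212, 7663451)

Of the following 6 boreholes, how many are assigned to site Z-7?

1

P1 → Z-9
P2 → Z-10
P3 → Z-5
P4 → Z-7
P5 → Z-9
P6 → Z-15
1 of the 6 goes to Z-7.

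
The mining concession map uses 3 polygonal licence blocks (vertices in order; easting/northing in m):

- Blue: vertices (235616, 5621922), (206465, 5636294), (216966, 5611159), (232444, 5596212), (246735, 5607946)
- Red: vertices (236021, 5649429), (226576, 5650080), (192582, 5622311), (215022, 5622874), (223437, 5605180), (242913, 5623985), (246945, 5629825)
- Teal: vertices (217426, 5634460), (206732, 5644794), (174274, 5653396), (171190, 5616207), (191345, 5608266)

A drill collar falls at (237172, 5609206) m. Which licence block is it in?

Blue

Cast a ray rightward from (237172, 5609206). For each polygon, the edges (by vertex number in listed order) whose endpoints lie on opposite sides of northing = 5609206, where each meets that height, and whether that is right or left of the point:
Blue: 3–4 at easting≈218988.4 (left), 5–1 at easting≈245732.6 (right) → 1 crossing.
Red: 4–5 at easting≈221522.3 (left), 5–6 at easting≈227606.7 (left) → 0 crossings.
Teal: 4–5 at easting≈188959.2 (left), 5–1 at easting≈192280.9 (left) → 0 crossings.
Only Blue has an odd count, so the point is inside Blue.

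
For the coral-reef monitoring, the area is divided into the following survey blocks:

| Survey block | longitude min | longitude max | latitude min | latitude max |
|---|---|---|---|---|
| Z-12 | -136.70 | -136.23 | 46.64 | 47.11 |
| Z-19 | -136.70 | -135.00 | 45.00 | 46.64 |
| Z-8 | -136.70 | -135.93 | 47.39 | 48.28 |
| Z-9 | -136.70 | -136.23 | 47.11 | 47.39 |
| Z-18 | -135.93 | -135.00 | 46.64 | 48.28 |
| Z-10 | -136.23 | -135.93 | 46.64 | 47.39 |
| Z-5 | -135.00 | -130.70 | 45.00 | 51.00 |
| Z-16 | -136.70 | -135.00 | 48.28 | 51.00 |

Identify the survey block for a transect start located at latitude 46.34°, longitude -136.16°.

Z-19

The point has longitude = -136.16 and latitude = 46.34.
Only Z-19 satisfies -136.70 ≤ longitude ≤ -135.00 and 45.00 ≤ latitude ≤ 46.64.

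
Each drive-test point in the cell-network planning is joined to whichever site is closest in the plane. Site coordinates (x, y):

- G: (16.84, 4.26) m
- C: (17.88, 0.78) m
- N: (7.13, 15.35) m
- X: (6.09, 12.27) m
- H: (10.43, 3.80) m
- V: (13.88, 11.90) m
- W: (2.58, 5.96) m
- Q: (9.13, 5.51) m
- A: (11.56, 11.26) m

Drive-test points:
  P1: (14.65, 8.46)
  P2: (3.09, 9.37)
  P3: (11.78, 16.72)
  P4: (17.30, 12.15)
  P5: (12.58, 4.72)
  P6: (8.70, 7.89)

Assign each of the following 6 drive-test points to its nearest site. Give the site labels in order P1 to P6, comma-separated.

V, W, N, V, H, Q

P1 → V (d²=12.43)
P2 → W (d²=11.89)
P3 → N (d²=23.50)
P4 → V (d²=11.76)
P5 → H (d²=5.47)
P6 → Q (d²=5.85)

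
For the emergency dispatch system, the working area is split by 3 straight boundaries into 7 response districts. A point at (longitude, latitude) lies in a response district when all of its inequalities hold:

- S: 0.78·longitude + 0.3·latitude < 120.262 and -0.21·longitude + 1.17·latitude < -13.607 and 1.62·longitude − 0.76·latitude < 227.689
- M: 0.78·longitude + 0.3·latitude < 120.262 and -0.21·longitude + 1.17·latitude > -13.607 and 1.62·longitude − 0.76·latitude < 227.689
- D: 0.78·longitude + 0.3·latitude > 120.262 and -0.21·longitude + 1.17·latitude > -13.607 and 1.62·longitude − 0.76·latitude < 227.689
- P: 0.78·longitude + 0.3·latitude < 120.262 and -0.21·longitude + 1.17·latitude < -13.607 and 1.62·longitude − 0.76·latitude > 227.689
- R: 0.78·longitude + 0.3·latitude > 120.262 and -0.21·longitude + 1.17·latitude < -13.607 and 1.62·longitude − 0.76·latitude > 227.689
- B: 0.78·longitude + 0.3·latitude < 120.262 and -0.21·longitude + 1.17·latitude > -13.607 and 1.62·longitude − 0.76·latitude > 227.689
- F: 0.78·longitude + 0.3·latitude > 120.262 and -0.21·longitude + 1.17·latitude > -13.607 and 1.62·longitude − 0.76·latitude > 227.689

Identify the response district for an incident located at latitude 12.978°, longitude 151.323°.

0.78·151.323 + 0.3·12.978 = 121.925, which is > 120.262
-0.21·151.323 + 1.17·12.978 = -16.594, which is < -13.607
1.62·151.323 − 0.76·12.978 = 235.280, which is > 227.689
This sign pattern matches R.

R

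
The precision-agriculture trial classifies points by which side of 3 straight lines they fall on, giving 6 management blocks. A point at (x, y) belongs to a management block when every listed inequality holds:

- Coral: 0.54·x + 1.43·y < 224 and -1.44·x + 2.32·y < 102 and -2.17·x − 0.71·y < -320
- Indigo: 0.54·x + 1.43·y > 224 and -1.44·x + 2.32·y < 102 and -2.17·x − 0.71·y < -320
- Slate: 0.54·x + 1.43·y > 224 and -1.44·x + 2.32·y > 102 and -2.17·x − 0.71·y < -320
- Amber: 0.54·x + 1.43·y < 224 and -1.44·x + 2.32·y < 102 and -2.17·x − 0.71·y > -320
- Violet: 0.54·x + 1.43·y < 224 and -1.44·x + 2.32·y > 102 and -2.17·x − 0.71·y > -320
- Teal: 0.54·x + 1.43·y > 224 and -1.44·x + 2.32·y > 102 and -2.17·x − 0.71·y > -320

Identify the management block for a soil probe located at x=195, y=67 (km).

0.54·195 + 1.43·67 = 201.110, which is < 224
-1.44·195 + 2.32·67 = -125.360, which is < 102
-2.17·195 − 0.71·67 = -470.720, which is < -320
This sign pattern matches Coral.

Coral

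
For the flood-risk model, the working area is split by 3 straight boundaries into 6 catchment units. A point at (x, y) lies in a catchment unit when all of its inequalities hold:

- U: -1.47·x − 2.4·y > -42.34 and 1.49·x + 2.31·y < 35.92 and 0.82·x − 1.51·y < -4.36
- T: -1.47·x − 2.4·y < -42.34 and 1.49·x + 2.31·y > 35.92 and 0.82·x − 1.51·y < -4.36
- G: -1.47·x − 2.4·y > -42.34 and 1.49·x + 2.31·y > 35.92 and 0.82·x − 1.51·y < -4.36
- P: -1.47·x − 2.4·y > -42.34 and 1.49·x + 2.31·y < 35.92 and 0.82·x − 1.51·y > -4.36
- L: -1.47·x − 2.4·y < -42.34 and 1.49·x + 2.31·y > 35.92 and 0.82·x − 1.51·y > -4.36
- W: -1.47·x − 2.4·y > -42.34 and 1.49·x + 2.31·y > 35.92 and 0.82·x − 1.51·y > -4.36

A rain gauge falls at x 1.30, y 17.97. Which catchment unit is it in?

-1.47·1.30 − 2.4·17.97 = -45.039, which is < -42.34
1.49·1.30 + 2.31·17.97 = 43.448, which is > 35.92
0.82·1.30 − 1.51·17.97 = -26.069, which is < -4.36
This sign pattern matches T.

T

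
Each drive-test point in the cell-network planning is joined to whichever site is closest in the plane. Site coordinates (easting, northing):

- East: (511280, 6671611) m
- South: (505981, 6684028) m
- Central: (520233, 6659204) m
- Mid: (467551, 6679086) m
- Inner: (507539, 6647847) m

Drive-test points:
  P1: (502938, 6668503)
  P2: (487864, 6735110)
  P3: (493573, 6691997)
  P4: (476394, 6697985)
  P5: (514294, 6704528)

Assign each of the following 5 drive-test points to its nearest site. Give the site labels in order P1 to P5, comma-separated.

East, South, South, Mid, South

P1 → East (d²=79248628.00)
P2 → South (d²=2937596413.00)
P3 → South (d²=217463425.00)
P4 → Mid (d²=435370850.00)
P5 → South (d²=489355969.00)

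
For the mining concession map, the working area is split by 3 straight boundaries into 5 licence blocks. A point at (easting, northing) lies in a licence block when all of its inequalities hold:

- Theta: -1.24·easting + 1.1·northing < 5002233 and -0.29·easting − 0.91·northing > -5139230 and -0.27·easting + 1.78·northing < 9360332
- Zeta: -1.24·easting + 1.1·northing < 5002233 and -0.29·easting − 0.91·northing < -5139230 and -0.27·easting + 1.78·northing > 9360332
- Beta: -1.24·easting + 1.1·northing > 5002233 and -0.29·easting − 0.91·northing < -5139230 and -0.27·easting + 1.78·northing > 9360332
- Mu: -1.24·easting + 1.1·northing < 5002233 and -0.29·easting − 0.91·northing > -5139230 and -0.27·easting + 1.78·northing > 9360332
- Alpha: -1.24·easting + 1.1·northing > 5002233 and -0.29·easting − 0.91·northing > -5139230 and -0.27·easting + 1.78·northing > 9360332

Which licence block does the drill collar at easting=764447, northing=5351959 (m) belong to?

-1.24·764447 + 1.1·5351959 = 4939240.620, which is < 5002233
-0.29·764447 − 0.91·5351959 = -5091972.320, which is > -5139230
-0.27·764447 + 1.78·5351959 = 9320086.330, which is < 9360332
This sign pattern matches Theta.

Theta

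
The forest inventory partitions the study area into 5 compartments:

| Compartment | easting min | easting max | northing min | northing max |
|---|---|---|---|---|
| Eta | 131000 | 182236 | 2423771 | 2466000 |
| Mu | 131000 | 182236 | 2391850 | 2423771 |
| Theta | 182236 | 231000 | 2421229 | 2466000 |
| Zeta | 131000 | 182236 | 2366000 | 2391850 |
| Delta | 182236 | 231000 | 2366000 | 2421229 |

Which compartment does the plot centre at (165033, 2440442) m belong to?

Eta

The point has easting = 165033 and northing = 2440442.
Only Eta satisfies 131000 ≤ easting ≤ 182236 and 2423771 ≤ northing ≤ 2466000.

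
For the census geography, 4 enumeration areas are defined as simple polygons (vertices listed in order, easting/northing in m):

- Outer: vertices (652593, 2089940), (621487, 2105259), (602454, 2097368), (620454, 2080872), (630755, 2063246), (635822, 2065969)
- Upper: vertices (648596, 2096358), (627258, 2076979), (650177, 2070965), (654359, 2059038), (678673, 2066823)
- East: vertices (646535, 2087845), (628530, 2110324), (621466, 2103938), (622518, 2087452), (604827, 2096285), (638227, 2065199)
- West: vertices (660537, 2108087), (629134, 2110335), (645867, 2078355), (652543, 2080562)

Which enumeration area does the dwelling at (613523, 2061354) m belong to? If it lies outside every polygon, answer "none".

Cast a ray rightward from (613523, 2061354). For each polygon, the edges (by vertex number in listed order) whose endpoints lie on opposite sides of northing = 2061354, where each meets that height, and whether that is right or left of the point:
Outer: no edge straddles that height → 0 crossings.
Upper: 3–4 at easting≈653546.9 (right), 4–5 at easting≈661592.3 (right) → 2 crossings.
East: no edge straddles that height → 0 crossings.
West: no edge straddles that height → 0 crossings.
All counts are even, so the point lies outside every listed polygon.

none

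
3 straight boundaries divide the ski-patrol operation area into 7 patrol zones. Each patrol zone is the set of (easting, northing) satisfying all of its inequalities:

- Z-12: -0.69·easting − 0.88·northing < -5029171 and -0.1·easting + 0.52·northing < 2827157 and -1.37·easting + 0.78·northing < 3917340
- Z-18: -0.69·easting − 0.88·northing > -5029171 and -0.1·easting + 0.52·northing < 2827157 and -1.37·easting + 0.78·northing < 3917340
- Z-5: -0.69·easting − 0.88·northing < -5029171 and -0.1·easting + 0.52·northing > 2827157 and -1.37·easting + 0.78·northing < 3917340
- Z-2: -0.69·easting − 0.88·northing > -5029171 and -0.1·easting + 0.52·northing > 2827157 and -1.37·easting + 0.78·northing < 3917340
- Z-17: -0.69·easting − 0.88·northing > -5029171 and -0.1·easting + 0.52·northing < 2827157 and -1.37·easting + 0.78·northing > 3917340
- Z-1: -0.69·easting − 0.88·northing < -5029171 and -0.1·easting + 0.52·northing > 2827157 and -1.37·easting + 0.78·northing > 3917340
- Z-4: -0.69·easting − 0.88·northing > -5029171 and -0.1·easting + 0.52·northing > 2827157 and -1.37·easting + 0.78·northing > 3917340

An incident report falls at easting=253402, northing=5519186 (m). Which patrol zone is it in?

Z-1

-0.69·253402 − 0.88·5519186 = -5031731.060, which is < -5029171
-0.1·253402 + 0.52·5519186 = 2844636.520, which is > 2827157
-1.37·253402 + 0.78·5519186 = 3957804.340, which is > 3917340
This sign pattern matches Z-1.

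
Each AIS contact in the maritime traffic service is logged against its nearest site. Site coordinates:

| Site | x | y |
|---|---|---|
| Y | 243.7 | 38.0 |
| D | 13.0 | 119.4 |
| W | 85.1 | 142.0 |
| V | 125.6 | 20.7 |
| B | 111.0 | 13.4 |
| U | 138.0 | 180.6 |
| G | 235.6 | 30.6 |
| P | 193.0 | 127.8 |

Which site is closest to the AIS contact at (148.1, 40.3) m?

Squared distances to each site:
Y: 9144.650; D: 24508.820; W: 14311.890; V: 890.410; B: 2100.020; U: 19786.100; G: 7750.340; P: 9672.260.
Minimum at V.

V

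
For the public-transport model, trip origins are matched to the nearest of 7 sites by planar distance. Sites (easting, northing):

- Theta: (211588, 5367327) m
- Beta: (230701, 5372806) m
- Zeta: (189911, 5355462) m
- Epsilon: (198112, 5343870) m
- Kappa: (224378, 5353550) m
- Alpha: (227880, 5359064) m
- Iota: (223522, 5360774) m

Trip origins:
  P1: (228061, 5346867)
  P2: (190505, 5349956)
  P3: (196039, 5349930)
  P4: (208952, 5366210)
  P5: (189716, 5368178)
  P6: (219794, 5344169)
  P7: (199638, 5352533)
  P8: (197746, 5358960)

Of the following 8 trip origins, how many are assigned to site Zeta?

3

P1 → Kappa
P2 → Zeta
P3 → Epsilon
P4 → Theta
P5 → Zeta
P6 → Kappa
P7 → Epsilon
P8 → Zeta
3 of the 8 go to Zeta.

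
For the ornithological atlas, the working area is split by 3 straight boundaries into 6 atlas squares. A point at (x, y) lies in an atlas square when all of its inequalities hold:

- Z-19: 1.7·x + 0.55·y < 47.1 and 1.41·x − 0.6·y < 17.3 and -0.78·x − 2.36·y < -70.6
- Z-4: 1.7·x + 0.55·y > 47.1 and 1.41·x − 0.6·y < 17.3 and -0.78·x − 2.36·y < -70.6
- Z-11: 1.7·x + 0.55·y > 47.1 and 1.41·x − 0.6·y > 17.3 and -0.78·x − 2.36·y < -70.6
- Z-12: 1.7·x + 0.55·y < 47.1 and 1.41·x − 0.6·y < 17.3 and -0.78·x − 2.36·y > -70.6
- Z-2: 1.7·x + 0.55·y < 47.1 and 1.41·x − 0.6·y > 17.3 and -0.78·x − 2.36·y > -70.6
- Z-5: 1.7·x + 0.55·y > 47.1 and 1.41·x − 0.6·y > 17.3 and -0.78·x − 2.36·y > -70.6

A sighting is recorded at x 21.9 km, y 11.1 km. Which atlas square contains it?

1.7·21.9 + 0.55·11.1 = 43.335, which is < 47.1
1.41·21.9 − 0.6·11.1 = 24.219, which is > 17.3
-0.78·21.9 − 2.36·11.1 = -43.278, which is > -70.6
This sign pattern matches Z-2.

Z-2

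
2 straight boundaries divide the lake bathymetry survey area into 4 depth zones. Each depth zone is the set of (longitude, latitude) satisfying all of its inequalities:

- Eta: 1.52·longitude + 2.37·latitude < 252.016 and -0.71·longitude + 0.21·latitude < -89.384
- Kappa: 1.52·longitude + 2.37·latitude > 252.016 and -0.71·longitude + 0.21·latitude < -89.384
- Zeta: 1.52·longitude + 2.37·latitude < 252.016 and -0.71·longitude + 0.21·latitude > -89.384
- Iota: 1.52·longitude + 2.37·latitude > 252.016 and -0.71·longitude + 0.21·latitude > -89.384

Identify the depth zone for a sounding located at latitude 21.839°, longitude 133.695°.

Kappa

1.52·133.695 + 2.37·21.839 = 254.975, which is > 252.016
-0.71·133.695 + 0.21·21.839 = -90.337, which is < -89.384
This sign pattern matches Kappa.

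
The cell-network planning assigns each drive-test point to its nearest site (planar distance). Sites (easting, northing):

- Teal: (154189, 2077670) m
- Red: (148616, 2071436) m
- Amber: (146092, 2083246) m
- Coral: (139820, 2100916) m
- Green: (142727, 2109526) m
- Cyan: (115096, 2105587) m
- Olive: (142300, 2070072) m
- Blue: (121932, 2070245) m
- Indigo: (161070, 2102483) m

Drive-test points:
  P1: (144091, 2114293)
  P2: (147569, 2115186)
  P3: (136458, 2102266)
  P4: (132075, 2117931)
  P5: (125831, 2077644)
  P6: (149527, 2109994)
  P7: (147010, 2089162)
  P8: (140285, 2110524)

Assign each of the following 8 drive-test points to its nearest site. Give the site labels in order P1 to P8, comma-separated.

Green, Green, Coral, Green, Blue, Green, Amber, Green

P1 → Green (d²=24584785.00)
P2 → Green (d²=55480564.00)
P3 → Coral (d²=13125544.00)
P4 → Green (d²=184109129.00)
P5 → Blue (d²=69947402.00)
P6 → Green (d²=46459024.00)
P7 → Amber (d²=35841780.00)
P8 → Green (d²=6959368.00)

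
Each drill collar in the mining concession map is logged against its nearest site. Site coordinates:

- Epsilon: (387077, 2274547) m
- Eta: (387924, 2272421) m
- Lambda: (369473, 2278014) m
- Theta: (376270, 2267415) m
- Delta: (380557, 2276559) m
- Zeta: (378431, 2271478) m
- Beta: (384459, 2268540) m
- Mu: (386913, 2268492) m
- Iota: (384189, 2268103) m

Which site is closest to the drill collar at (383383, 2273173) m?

Epsilon

Squared distances to each site:
Epsilon: 15533512.000; Eta: 21186185.000; Lambda: 216923381.000; Theta: 83749333.000; Delta: 19451272.000; Zeta: 27395329.000; Beta: 22622465.000; Mu: 34372661.000; Iota: 26354536.000.
Minimum at Epsilon.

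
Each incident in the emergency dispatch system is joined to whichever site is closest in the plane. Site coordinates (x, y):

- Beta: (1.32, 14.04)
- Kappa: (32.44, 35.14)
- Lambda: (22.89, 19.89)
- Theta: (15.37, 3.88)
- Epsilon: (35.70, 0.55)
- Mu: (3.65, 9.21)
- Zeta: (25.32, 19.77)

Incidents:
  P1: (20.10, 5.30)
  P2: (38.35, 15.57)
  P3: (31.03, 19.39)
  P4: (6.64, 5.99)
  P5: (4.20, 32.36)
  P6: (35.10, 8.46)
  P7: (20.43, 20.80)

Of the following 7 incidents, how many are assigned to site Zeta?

2

P1 → Theta
P2 → Zeta
P3 → Zeta
P4 → Mu
P5 → Beta
P6 → Epsilon
P7 → Lambda
2 of the 7 go to Zeta.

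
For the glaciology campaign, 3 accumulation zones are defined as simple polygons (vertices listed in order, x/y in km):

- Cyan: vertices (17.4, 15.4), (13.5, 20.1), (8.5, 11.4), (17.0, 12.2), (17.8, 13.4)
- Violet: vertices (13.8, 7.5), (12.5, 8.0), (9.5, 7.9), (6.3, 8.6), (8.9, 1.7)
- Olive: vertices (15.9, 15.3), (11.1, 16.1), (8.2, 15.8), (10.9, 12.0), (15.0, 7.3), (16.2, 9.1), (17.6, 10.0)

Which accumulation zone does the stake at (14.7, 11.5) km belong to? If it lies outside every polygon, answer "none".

Olive

Cast a ray rightward from (14.7, 11.5). For each polygon, the edges (by vertex number in listed order) whose endpoints lie on opposite sides of y = 11.5, where each meets that height, and whether that is right or left of the point:
Cyan: 2–3 at x≈8.56 (left), 3–4 at x≈9.56 (left) → 0 crossings.
Violet: no edge straddles that height → 0 crossings.
Olive: 4–5 at x≈11.34 (left), 7–1 at x≈17.12 (right) → 1 crossing.
Only Olive has an odd count, so the point is inside Olive.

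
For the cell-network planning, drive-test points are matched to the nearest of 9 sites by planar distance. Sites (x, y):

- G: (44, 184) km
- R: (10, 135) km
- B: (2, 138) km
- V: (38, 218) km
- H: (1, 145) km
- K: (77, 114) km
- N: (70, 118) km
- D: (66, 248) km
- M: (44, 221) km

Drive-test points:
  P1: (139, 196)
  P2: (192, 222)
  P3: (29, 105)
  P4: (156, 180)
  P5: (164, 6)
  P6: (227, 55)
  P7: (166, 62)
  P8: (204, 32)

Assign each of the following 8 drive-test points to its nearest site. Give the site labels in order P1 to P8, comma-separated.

P1 → D (d²=8033.00)
P2 → D (d²=16552.00)
P3 → R (d²=1261.00)
P4 → K (d²=10597.00)
P5 → K (d²=19233.00)
P6 → K (d²=25981.00)
P7 → K (d²=10625.00)
P8 → K (d²=22853.00)

D, D, R, K, K, K, K, K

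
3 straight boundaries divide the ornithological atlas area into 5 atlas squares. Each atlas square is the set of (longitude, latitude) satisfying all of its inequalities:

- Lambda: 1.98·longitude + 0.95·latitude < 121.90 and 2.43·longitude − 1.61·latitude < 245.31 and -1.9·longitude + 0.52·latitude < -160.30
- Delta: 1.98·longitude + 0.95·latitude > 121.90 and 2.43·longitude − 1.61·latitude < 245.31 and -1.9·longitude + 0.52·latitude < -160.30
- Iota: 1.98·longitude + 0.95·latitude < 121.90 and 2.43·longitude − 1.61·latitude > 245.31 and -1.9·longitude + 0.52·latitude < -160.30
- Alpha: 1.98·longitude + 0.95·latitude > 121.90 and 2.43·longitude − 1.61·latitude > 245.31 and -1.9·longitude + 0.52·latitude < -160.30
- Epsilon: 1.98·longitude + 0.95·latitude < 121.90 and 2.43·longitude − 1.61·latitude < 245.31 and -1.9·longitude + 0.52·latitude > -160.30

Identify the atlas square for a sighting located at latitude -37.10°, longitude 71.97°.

Epsilon

1.98·71.97 + 0.95·-37.10 = 107.256, which is < 121.90
2.43·71.97 − 1.61·-37.10 = 234.618, which is < 245.31
-1.9·71.97 + 0.52·-37.10 = -156.035, which is > -160.30
This sign pattern matches Epsilon.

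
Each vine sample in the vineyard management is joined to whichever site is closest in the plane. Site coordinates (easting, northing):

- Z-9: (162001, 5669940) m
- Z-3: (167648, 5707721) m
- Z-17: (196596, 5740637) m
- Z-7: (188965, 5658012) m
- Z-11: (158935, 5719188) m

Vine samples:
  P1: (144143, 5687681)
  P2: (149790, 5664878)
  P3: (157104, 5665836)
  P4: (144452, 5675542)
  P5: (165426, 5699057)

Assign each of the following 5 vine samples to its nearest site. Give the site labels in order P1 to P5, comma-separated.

Z-9, Z-9, Z-9, Z-9, Z-3

P1 → Z-9 (d²=633651245.00)
P2 → Z-9 (d²=174732365.00)
P3 → Z-9 (d²=40823425.00)
P4 → Z-9 (d²=339349805.00)
P5 → Z-3 (d²=80002180.00)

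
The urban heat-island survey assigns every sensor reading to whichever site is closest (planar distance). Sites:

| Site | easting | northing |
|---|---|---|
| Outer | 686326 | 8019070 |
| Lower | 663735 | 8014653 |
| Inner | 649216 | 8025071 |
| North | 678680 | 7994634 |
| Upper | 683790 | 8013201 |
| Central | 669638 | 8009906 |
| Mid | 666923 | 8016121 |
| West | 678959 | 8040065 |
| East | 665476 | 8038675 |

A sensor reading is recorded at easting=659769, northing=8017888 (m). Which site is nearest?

Lower

Squared distances to each site:
Outer: 706671373.000; Lower: 26194381.000; Inner: 162961298.000; North: 898374437.000; Upper: 598976410.000; Central: 161109485.000; Mid: 54302005.000; West: 860075429.000; East: 464669218.000.
Minimum at Lower.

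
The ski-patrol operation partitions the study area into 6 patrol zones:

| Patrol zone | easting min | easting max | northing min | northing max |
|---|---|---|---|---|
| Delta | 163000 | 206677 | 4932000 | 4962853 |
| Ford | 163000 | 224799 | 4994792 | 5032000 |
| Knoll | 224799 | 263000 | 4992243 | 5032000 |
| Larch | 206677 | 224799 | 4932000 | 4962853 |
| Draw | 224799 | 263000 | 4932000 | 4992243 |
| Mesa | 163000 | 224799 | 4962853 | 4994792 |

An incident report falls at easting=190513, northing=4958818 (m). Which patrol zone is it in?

Delta

The point has easting = 190513 and northing = 4958818.
Only Delta satisfies 163000 ≤ easting ≤ 206677 and 4932000 ≤ northing ≤ 4962853.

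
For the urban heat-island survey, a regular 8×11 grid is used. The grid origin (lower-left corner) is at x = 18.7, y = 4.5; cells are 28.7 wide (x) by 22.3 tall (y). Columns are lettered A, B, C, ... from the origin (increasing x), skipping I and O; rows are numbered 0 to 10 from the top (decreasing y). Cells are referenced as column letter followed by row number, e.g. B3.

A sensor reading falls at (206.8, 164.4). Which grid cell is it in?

G3

Column index: ⌊(206.8 − 18.7) / 28.7⌋ = ⌊6.554⌋ = 6 → column G
Row offset from origin: ⌊(164.4 − 4.5) / 22.3⌋ = ⌊7.170⌋ = 7 → row 3 (counted from top)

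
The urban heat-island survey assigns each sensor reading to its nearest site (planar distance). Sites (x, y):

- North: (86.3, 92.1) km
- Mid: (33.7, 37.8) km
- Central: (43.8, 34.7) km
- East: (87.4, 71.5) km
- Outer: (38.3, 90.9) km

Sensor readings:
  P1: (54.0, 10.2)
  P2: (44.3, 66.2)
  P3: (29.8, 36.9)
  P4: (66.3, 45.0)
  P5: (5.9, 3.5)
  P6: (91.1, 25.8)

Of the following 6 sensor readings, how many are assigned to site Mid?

2

P1 → Central
P2 → Outer
P3 → Mid
P4 → Central
P5 → Mid
P6 → East
2 of the 6 go to Mid.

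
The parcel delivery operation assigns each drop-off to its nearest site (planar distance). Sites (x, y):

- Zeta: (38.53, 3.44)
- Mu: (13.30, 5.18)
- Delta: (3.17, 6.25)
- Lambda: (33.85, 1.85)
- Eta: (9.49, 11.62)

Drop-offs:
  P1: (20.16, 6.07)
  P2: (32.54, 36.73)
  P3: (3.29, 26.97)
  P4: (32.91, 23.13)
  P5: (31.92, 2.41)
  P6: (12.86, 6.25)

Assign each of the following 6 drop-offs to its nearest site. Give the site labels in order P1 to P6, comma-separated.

Mu, Zeta, Eta, Zeta, Lambda, Mu

P1 → Mu (d²=47.85)
P2 → Zeta (d²=1144.10)
P3 → Eta (d²=274.06)
P4 → Zeta (d²=419.28)
P5 → Lambda (d²=4.04)
P6 → Mu (d²=1.34)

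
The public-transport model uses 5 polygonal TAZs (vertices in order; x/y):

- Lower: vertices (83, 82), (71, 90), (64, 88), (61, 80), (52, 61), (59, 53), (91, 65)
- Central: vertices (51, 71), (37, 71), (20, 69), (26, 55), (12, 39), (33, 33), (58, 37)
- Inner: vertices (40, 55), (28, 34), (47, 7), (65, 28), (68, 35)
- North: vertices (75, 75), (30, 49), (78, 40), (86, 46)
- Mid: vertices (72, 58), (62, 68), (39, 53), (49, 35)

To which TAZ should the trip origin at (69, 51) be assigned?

Cast a ray rightward from (69, 51). For each polygon, the edges (by vertex number in listed order) whose endpoints lie on opposite sides of y = 51, where each meets that height, and whether that is right or left of the point:
Lower: no edge straddles that height → 0 crossings.
Central: 4–5 at x≈22.5 (left), 7–1 at x≈55.1 (left) → 0 crossings.
Inner: 1–2 at x≈37.7 (left), 5–1 at x≈45.6 (left) → 0 crossings.
North: 1–2 at x≈33.5 (left), 4–1 at x≈84.1 (right) → 1 crossing.
Mid: 3–4 at x≈40.1 (left), 4–1 at x≈65.0 (left) → 0 crossings.
Only North has an odd count, so the point is inside North.

North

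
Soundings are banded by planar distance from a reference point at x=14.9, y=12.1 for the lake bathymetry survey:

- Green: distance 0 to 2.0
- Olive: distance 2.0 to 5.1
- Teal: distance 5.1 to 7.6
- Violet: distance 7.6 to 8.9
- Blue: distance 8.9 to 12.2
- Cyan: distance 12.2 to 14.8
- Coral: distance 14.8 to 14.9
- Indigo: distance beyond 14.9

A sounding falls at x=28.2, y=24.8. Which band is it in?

Indigo

Distance = √((28.2−14.9)² + (24.8−12.1)²) = √(176.890 + 161.290) = 18.390.
14.9 ≤ 18.390 < ∞ → Indigo.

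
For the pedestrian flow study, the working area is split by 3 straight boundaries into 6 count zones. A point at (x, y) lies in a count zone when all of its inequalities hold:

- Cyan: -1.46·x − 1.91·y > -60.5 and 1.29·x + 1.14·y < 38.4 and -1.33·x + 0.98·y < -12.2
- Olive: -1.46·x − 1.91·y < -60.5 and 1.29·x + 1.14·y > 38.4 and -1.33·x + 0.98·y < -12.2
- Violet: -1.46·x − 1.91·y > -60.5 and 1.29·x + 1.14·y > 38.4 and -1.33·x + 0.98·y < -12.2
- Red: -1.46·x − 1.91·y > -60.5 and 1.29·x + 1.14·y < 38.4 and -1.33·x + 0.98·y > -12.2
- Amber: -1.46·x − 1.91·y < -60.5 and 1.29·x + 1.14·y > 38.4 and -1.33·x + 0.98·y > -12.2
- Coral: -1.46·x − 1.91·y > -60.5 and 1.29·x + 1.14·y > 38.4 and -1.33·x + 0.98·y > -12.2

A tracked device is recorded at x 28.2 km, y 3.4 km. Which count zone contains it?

Violet

-1.46·28.2 − 1.91·3.4 = -47.666, which is > -60.5
1.29·28.2 + 1.14·3.4 = 40.254, which is > 38.4
-1.33·28.2 + 0.98·3.4 = -34.174, which is < -12.2
This sign pattern matches Violet.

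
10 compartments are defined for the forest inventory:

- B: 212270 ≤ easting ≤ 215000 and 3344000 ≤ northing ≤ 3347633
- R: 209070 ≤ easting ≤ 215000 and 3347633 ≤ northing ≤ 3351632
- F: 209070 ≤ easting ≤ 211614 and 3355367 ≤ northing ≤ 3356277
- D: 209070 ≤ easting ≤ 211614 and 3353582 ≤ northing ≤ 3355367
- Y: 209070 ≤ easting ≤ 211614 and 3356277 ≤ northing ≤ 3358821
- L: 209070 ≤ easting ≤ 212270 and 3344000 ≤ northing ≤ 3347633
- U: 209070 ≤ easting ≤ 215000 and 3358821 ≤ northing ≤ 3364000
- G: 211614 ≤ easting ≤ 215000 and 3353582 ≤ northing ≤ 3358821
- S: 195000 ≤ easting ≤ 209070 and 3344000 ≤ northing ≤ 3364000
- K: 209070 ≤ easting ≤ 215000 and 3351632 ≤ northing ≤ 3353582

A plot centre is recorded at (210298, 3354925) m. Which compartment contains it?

D

The point has easting = 210298 and northing = 3354925.
Only D satisfies 209070 ≤ easting ≤ 211614 and 3353582 ≤ northing ≤ 3355367.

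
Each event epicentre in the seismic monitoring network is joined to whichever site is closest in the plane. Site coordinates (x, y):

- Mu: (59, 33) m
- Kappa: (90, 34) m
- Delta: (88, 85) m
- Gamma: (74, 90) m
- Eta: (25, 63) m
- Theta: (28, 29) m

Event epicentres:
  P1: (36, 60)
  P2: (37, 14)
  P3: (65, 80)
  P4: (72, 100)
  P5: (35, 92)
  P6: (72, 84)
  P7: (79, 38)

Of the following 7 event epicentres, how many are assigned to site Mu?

P1 → Eta
P2 → Theta
P3 → Gamma
P4 → Gamma
P5 → Eta
P6 → Gamma
P7 → Kappa
0 of the 7 go to Mu.

0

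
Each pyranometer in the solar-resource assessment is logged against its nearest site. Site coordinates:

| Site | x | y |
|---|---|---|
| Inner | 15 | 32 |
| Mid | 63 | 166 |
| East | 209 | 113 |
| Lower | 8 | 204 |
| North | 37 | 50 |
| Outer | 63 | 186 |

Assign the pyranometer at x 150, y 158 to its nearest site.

Squared distances to each site:
Inner: 34101.000; Mid: 7633.000; East: 5506.000; Lower: 22280.000; North: 24433.000; Outer: 8353.000.
Minimum at East.

East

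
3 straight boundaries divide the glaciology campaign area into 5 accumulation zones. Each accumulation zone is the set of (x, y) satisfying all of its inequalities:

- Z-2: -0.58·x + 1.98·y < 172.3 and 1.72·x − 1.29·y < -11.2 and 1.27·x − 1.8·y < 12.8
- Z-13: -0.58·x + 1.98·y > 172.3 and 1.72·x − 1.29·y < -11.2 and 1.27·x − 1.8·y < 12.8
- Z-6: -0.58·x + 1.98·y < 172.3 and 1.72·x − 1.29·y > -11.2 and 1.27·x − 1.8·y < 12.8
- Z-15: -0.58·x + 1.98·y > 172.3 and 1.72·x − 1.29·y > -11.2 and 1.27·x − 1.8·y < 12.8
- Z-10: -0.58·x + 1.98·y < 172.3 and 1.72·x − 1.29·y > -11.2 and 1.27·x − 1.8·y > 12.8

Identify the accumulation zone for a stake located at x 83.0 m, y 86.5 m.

Z-6

-0.58·83.0 + 1.98·86.5 = 123.130, which is < 172.3
1.72·83.0 − 1.29·86.5 = 31.175, which is > -11.2
1.27·83.0 − 1.8·86.5 = -50.290, which is < 12.8
This sign pattern matches Z-6.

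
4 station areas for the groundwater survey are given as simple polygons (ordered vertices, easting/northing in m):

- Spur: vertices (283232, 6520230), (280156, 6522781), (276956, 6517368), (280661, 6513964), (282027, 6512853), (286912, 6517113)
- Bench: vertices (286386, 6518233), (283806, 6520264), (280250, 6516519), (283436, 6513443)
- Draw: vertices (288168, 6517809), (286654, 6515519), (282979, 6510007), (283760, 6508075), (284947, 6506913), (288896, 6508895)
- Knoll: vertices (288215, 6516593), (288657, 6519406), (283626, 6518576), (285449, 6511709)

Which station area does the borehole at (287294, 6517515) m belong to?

Cast a ray rightward from (287294, 6517515). For each polygon, the edges (by vertex number in listed order) whose endpoints lie on opposite sides of northing = 6517515, where each meets that height, and whether that is right or left of the point:
Spur: 2–3 at easting≈277042.9 (left), 6–1 at easting≈286437.4 (left) → 0 crossings.
Bench: 2–3 at easting≈281195.7 (left), 4–1 at easting≈285943.8 (left) → 0 crossings.
Draw: 1–2 at easting≈287973.6 (right), 6–1 at easting≈288192.0 (right) → 2 crossings.
Knoll: 1–2 at easting≈288359.9 (right), 3–4 at easting≈283907.7 (left) → 1 crossing.
Only Knoll has an odd count, so the point is inside Knoll.

Knoll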